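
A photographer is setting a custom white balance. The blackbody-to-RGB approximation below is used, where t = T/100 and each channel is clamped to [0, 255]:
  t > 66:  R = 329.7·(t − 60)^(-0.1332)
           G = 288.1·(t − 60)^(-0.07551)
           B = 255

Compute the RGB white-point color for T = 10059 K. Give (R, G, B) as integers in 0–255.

t = 10059/100 = 100.59; the t > 66 branch applies.
R = 329.7·(100.59 − 60)^(-0.1332) = 329.7·40.59^(-0.1332) = 329.7·0.61060 = 201.316.
G = 288.1·(100.59 − 60)^(-0.07551) = 288.1·40.59^(-0.07551) = 288.1·0.75605 = 217.817.
B = 255 by definition for t > 66.
Rounded: (201, 218, 255).

(201, 218, 255)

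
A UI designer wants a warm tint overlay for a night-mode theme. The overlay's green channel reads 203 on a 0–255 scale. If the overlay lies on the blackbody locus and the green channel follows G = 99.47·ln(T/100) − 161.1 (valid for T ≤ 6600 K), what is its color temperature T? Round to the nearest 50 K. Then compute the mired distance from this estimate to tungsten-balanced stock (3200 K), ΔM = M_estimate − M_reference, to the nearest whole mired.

-56 mireds

ln t = (203 + 161.1) / 99.47 = 3.6604.
t = e^3.6604 = 38.877.
T = 100·t = 3888 K → 3900 K to the nearest 50 K.
M_estimate = 10⁶/3900 = 256.41; M_reference = 10⁶/3200 = 312.50.
ΔM = 256.41 − 312.50 = -56.09 → -56 mireds.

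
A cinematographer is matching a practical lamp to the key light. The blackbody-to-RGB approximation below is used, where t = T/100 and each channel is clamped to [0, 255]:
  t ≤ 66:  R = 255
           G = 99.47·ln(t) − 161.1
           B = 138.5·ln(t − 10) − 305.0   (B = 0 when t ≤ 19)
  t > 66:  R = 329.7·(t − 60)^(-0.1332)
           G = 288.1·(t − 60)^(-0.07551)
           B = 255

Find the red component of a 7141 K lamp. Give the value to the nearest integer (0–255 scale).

238

t = 7141/100 = 71.41; the t > 66 branch applies.
R = 329.7·(71.41 − 60)^(-0.1332) = 329.7·11.41^(-0.1332) = 329.7·0.72305 = 238.390.
Rounded: 238.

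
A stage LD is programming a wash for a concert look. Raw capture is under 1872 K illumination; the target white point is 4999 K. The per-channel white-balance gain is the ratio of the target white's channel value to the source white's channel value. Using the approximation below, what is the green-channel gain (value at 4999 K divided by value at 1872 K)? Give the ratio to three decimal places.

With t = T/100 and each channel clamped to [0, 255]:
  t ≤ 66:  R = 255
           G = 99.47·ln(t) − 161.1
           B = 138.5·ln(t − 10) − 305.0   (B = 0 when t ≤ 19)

At 1872 K (t = 18.72):
  G = 99.47·ln 18.72 − 161.1 = 99.47·2.9296 − 161.1 = 130.307.
At 4999 K (t = 49.99):
  G = 99.47·ln 49.99 − 161.1 = 99.47·3.9118 − 161.1 = 228.009.
Gain = 228.009 / 130.307 = 1.7498 → 1.750.

1.750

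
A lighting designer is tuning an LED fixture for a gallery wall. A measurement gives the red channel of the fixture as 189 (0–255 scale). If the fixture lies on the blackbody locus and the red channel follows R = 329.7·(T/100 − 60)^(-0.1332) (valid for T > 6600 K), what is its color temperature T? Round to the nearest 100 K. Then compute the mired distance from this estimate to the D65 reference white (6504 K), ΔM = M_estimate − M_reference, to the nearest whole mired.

(t − 60)^(-0.1332) = 189/329.7 = 0.57325.
t − 60 = 0.57325^(1/-0.1332) = 0.57325^(-7.508) = 65.199, so t = 125.199.
T = 100·t = 12520 K → 12500 K to the nearest 100 K.
M_estimate = 10⁶/12500 = 80.00; M_reference = 10⁶/6504 = 153.75.
ΔM = 80.00 − 153.75 = -73.75 → -74 mireds.

-74 mireds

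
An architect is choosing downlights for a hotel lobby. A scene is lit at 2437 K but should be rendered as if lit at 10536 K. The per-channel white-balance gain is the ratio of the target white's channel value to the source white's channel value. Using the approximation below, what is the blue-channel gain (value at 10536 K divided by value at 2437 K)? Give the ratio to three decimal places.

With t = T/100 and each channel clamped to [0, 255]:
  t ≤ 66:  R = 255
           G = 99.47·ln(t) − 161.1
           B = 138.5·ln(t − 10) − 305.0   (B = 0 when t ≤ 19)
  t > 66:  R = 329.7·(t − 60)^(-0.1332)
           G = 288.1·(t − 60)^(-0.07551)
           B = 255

At 2437 K (t = 24.37):
  B = 138.5·ln(24.37 − 10) − 305.0 = 138.5·ln 14.37 − 305.0 = 138.5·2.6651 − 305.0 = 64.122.
At 10536 K (t = 105.36):
  B = 255 by definition for t > 66.
Gain = 255.000 / 64.122 = 3.9768 → 3.977.

3.977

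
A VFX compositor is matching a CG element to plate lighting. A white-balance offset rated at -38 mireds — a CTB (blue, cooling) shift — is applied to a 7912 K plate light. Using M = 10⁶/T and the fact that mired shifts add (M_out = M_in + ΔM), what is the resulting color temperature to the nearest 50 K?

M_in = 10⁶/7912 = 126.39 mireds.
M_out = 126.39 + (-38) = 88.39 mireds.
T_out = 10⁶/88.39 = 11313.5 K → 11300 K.

11300 K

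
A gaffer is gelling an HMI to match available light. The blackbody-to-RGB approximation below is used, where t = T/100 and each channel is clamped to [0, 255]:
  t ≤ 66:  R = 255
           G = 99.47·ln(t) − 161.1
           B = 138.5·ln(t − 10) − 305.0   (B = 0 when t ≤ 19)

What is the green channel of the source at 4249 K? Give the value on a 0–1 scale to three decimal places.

t = 4249/100 = 42.49; the t ≤ 66 branch applies.
G = 99.47·ln 42.49 − 161.1 = 99.47·3.7493 − 161.1 = 211.840.
On a 0–1 scale: 211.840/255 = 0.8307 → 0.831.

0.831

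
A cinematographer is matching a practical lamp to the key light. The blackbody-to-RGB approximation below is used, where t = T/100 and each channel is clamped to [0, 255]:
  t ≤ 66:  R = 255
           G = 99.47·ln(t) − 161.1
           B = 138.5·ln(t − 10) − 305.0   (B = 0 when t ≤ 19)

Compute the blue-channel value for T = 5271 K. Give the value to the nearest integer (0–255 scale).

215

t = 5271/100 = 52.71; the t ≤ 66 branch applies.
B = 138.5·ln(52.71 − 10) − 305.0 = 138.5·ln 42.71 − 305.0 = 138.5·3.7544 − 305.0 = 214.989.
Rounded: 215.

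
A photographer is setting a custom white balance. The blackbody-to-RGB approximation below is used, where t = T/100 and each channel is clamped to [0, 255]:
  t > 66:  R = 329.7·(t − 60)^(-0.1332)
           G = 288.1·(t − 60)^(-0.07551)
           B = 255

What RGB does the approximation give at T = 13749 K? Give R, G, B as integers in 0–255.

t = 13749/100 = 137.49; the t > 66 branch applies.
R = 329.7·(137.49 − 60)^(-0.1332) = 329.7·77.49^(-0.1332) = 329.7·0.56021 = 184.702.
G = 288.1·(137.49 − 60)^(-0.07551) = 288.1·77.49^(-0.07551) = 288.1·0.72002 = 207.437.
B = 255 by definition for t > 66.
Rounded: (185, 207, 255).

R=185, G=207, B=255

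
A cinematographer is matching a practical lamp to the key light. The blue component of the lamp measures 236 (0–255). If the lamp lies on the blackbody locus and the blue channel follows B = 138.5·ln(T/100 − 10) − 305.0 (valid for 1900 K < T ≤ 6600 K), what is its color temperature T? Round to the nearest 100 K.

6000 K

ln(t − 10) = (236 + 305.0) / 138.5 = 3.9061.
t − 10 = e^3.9061 = 49.707, so t = 59.707.
T = 100·t = 5971 K → 6000 K to the nearest 100 K.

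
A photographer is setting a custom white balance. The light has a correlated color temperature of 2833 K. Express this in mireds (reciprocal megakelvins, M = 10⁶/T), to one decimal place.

M = 10⁶ / 2833 = 352.983 → 353.0 mireds.

353.0 mireds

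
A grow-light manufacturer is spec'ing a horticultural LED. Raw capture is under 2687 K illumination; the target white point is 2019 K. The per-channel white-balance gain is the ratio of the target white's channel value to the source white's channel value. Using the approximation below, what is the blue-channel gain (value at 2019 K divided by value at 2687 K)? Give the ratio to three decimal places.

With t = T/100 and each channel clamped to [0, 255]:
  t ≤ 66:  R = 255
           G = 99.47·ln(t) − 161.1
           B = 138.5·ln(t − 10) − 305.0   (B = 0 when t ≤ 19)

0.191

At 2687 K (t = 26.87):
  B = 138.5·ln(26.87 − 10) − 305.0 = 138.5·ln 16.87 − 305.0 = 138.5·2.8255 − 305.0 = 86.337.
At 2019 K (t = 20.19):
  B = 138.5·ln(20.19 − 10) − 305.0 = 138.5·ln 10.19 − 305.0 = 138.5·2.3214 − 305.0 = 16.515.
Gain = 16.515 / 86.337 = 0.1913 → 0.191.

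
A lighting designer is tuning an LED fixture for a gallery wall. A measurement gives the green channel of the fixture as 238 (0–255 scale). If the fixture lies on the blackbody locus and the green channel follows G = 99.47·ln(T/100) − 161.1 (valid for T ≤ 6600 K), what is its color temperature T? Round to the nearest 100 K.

5500 K

ln t = (238 + 161.1) / 99.47 = 4.0123.
t = e^4.0123 = 55.272.
T = 100·t = 5527 K → 5500 K to the nearest 100 K.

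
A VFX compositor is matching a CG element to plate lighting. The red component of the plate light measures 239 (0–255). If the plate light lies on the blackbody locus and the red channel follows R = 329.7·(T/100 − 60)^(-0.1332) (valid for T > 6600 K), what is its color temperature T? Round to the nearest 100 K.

7100 K

(t − 60)^(-0.1332) = 239/329.7 = 0.72490.
t − 60 = 0.72490^(1/-0.1332) = 0.72490^(-7.508) = 11.193, so t = 71.193.
T = 100·t = 7119 K → 7100 K to the nearest 100 K.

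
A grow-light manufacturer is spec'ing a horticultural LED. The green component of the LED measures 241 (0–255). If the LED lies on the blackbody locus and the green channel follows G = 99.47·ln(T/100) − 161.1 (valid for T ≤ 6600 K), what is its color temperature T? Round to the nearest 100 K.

5700 K

ln t = (241 + 161.1) / 99.47 = 4.0424.
t = e^4.0424 = 56.964.
T = 100·t = 5696 K → 5700 K to the nearest 100 K.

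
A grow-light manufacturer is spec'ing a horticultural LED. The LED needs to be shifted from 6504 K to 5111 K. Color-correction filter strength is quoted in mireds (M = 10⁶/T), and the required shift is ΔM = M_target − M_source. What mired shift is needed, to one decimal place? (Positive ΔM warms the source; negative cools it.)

M_source = 10⁶/6504 = 153.752; M_target = 10⁶/5111 = 195.656.
ΔM = 195.656 − 153.752 = 41.905 → +41.9 mireds, a warming shift.

+41.9 mireds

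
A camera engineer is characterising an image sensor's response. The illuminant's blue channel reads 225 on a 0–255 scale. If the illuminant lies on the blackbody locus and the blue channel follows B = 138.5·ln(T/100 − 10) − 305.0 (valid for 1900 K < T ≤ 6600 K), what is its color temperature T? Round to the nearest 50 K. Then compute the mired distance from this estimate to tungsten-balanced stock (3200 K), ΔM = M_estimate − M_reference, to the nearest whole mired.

ln(t − 10) = (225 + 305.0) / 138.5 = 3.8267.
t − 10 = e^3.8267 = 45.911, so t = 55.911.
T = 100·t = 5591 K → 5600 K to the nearest 50 K.
M_estimate = 10⁶/5600 = 178.57; M_reference = 10⁶/3200 = 312.50.
ΔM = 178.57 − 312.50 = -133.93 → -134 mireds.

-134 mireds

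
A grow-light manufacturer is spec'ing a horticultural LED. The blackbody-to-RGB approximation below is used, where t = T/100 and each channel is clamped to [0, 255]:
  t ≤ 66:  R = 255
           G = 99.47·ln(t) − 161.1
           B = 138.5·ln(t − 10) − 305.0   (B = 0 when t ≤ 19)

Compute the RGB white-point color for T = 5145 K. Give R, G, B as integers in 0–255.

t = 5145/100 = 51.45; the t ≤ 66 branch applies.
R = 255 by definition for t ≤ 66.
G = 99.47·ln 51.45 − 161.1 = 99.47·3.9406 − 161.1 = 230.873.
B = 138.5·ln(51.45 − 10) − 305.0 = 138.5·ln 41.45 − 305.0 = 138.5·3.7245 − 305.0 = 210.842.
Rounded: (255, 231, 211).

R=255, G=231, B=211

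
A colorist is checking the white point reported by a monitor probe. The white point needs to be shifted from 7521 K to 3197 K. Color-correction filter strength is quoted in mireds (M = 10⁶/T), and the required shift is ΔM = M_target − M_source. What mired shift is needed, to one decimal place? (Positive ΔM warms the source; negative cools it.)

M_source = 10⁶/7521 = 132.961; M_target = 10⁶/3197 = 312.793.
ΔM = 312.793 − 132.961 = 179.832 → +179.8 mireds, a warming shift.

+179.8 mireds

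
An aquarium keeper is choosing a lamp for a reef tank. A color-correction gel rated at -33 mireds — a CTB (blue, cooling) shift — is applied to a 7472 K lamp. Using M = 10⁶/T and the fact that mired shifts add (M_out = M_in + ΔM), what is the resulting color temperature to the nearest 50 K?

M_in = 10⁶/7472 = 133.83 mireds.
M_out = 133.83 + (-33) = 100.83 mireds.
T_out = 10⁶/100.83 = 9917.4 K → 9900 K.

9900 K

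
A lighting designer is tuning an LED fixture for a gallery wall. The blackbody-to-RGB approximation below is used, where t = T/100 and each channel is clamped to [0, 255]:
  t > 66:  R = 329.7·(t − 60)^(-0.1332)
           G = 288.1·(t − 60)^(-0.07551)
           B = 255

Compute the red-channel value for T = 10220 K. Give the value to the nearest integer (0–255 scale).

200

t = 10220/100 = 102.2; the t > 66 branch applies.
R = 329.7·(102.2 − 60)^(-0.1332) = 329.7·42.2^(-0.1332) = 329.7·0.60745 = 200.275.
Rounded: 200.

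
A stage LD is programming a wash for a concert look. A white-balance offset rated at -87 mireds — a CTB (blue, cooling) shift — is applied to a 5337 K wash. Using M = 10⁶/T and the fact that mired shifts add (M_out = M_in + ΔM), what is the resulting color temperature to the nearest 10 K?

9960 K

M_in = 10⁶/5337 = 187.37 mireds.
M_out = 187.37 + (-87) = 100.37 mireds.
T_out = 10⁶/100.37 = 9963.0 K → 9960 K.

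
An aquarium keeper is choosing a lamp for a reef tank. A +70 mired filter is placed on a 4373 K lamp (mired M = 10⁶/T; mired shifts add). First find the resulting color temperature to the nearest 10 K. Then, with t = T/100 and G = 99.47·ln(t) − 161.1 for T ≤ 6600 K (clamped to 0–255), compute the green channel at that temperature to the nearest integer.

188

M_in = 10⁶/4373 = 228.68; M_out = 228.68 + (+70) = 298.68.
T_out = 10⁶/298.68 = 3348.1 K → 3350 K; t = 33.5.
G = 99.47·ln 33.5 − 161.1 = 99.47·3.5115 − 161.1 = 188.193.
Rounded: 188.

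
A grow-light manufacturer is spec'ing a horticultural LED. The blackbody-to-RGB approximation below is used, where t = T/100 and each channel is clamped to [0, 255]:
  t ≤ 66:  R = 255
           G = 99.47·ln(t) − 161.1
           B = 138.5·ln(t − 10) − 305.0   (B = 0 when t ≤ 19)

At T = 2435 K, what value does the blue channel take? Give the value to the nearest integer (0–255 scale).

t = 2435/100 = 24.35; the t ≤ 66 branch applies.
B = 138.5·ln(24.35 − 10) − 305.0 = 138.5·ln 14.35 − 305.0 = 138.5·2.6637 − 305.0 = 63.929.
Rounded: 64.

64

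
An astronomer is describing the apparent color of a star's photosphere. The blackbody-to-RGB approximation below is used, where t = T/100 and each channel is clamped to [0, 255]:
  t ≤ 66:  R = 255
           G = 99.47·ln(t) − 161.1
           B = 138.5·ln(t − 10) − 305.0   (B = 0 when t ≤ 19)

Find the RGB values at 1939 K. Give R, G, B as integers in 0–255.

R=255, G=134, B=5

t = 1939/100 = 19.39; the t ≤ 66 branch applies.
R = 255 by definition for t ≤ 66.
G = 99.47·ln 19.39 − 161.1 = 99.47·2.9648 − 161.1 = 133.804.
B = 138.5·ln(19.39 − 10) − 305.0 = 138.5·ln 9.39 − 305.0 = 138.5·2.2396 − 305.0 = 5.191.
Rounded: (255, 134, 5).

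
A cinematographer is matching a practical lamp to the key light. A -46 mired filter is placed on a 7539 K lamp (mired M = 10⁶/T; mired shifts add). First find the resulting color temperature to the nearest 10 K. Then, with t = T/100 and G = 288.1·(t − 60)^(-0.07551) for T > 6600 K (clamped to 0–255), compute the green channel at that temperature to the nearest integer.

213

M_in = 10⁶/7539 = 132.64; M_out = 132.64 + (-46) = 86.64.
T_out = 10⁶/86.64 = 11541.5 K → 11540 K; t = 115.4.
G = 288.1·(115.4 − 60)^(-0.07551) = 288.1·55.4^(-0.07551) = 288.1·0.73850 = 212.760.
Rounded: 213.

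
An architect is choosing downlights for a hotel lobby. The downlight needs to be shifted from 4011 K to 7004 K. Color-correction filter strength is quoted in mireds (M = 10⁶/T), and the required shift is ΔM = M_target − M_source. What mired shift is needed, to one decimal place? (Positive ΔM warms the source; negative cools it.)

M_source = 10⁶/4011 = 249.314; M_target = 10⁶/7004 = 142.776.
ΔM = 142.776 − 249.314 = -106.539 → -106.5 mireds, a cooling shift.

-106.5 mireds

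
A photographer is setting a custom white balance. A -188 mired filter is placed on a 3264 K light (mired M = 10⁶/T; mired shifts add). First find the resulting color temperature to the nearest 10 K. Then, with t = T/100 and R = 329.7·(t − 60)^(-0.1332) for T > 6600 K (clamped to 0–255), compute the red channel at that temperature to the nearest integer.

215

M_in = 10⁶/3264 = 306.37; M_out = 306.37 + (-188) = 118.37.
T_out = 10⁶/118.37 = 8447.9 K → 8450 K; t = 84.5.
R = 329.7·(84.5 − 60)^(-0.1332) = 329.7·24.5^(-0.1332) = 329.7·0.65308 = 215.319.
Rounded: 215.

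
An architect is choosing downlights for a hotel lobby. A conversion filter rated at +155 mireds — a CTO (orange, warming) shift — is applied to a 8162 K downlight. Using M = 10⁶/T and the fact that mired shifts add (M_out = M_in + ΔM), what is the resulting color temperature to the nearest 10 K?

M_in = 10⁶/8162 = 122.52 mireds.
M_out = 122.52 + (+155) = 277.52 mireds.
T_out = 10⁶/277.52 = 3603.4 K → 3600 K.

3600 K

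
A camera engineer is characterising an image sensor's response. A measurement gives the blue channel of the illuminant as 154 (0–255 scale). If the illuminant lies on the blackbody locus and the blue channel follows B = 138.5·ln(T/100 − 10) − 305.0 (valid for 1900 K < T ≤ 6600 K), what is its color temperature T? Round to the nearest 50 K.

3750 K

ln(t − 10) = (154 + 305.0) / 138.5 = 3.3141.
t − 10 = e^3.3141 = 27.497, so t = 37.497.
T = 100·t = 3750 K → 3750 K to the nearest 50 K.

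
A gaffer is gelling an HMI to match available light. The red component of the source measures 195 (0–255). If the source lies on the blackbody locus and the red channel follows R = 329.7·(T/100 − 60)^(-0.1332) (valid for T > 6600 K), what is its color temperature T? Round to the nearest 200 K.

11200 K

(t − 60)^(-0.1332) = 195/329.7 = 0.59145.
t − 60 = 0.59145^(1/-0.1332) = 0.59145^(-7.508) = 51.564, so t = 111.564.
T = 100·t = 11156 K → 11200 K to the nearest 200 K.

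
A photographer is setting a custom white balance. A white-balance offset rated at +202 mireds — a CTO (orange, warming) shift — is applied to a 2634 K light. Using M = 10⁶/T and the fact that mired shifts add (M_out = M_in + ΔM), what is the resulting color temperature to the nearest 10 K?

1720 K

M_in = 10⁶/2634 = 379.65 mireds.
M_out = 379.65 + (+202) = 581.65 mireds.
T_out = 10⁶/581.65 = 1719.2 K → 1720 K.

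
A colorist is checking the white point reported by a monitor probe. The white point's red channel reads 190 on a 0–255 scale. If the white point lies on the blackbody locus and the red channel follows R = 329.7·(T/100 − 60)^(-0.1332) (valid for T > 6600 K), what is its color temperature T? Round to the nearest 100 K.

12300 K

(t − 60)^(-0.1332) = 190/329.7 = 0.57628.
t − 60 = 0.57628^(1/-0.1332) = 0.57628^(-7.508) = 62.667, so t = 122.667.
T = 100·t = 12267 K → 12300 K to the nearest 100 K.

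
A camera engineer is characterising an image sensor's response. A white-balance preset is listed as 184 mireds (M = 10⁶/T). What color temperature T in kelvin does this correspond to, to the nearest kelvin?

5435 K

T = 10⁶ / 184 = 5434.78 K → 5435 K.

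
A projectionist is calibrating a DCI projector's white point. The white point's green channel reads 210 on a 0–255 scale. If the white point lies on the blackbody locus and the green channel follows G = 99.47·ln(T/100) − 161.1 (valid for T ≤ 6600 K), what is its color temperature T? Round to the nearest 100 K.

ln t = (210 + 161.1) / 99.47 = 3.7308.
t = e^3.7308 = 41.711.
T = 100·t = 4171 K → 4200 K to the nearest 100 K.

4200 K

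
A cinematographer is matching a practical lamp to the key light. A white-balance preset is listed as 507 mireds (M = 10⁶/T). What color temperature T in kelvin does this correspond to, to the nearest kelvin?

T = 10⁶ / 507 = 1972.39 K → 1972 K.

1972 K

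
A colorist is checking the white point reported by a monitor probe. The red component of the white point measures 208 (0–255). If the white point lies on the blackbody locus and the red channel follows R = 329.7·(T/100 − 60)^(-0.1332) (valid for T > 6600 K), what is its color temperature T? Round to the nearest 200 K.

9200 K

(t − 60)^(-0.1332) = 208/329.7 = 0.63088.
t − 60 = 0.63088^(1/-0.1332) = 0.63088^(-7.508) = 31.763, so t = 91.763.
T = 100·t = 9176 K → 9200 K to the nearest 200 K.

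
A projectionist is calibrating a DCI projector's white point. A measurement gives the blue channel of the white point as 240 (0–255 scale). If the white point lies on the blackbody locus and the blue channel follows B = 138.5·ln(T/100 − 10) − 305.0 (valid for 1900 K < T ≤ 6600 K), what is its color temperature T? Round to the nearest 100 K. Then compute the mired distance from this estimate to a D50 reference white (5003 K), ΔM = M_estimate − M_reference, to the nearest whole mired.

ln(t − 10) = (240 + 305.0) / 138.5 = 3.9350.
t − 10 = e^3.9350 = 51.163, so t = 61.163.
T = 100·t = 6116 K → 6100 K to the nearest 100 K.
M_estimate = 10⁶/6100 = 163.93; M_reference = 10⁶/5003 = 199.88.
ΔM = 163.93 − 199.88 = -35.95 → -36 mireds.

-36 mireds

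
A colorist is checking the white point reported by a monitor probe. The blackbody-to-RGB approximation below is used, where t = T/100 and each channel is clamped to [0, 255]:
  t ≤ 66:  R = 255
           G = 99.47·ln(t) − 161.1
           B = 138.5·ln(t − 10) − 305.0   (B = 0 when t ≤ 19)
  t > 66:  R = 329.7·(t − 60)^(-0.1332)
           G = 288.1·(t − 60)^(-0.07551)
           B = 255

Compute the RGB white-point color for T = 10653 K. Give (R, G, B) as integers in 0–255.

t = 10653/100 = 106.53; the t > 66 branch applies.
R = 329.7·(106.53 − 60)^(-0.1332) = 329.7·46.53^(-0.1332) = 329.7·0.59959 = 197.686.
G = 288.1·(106.53 − 60)^(-0.07551) = 288.1·46.53^(-0.07551) = 288.1·0.74829 = 215.582.
B = 255 by definition for t > 66.
Rounded: (198, 216, 255).

(198, 216, 255)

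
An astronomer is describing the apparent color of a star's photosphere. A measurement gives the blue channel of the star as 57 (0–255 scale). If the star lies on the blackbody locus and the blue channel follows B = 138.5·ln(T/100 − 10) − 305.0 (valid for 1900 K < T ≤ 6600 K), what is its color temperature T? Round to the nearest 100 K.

2400 K

ln(t − 10) = (57 + 305.0) / 138.5 = 2.6137.
t − 10 = e^2.6137 = 13.650, so t = 23.650.
T = 100·t = 2365 K → 2400 K to the nearest 100 K.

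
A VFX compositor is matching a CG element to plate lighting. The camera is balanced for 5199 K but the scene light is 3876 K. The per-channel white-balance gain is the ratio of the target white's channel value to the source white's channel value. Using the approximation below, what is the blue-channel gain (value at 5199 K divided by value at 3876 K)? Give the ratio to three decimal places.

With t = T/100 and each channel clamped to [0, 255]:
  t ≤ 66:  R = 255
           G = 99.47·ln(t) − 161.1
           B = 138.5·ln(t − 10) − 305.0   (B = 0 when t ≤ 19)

At 3876 K (t = 38.76):
  B = 138.5·ln(38.76 − 10) − 305.0 = 138.5·ln 28.76 − 305.0 = 138.5·3.3590 − 305.0 = 160.219.
At 5199 K (t = 51.99):
  B = 138.5·ln(51.99 − 10) − 305.0 = 138.5·ln 41.99 − 305.0 = 138.5·3.7374 − 305.0 = 212.634.
Gain = 212.634 / 160.219 = 1.3271 → 1.327.

1.327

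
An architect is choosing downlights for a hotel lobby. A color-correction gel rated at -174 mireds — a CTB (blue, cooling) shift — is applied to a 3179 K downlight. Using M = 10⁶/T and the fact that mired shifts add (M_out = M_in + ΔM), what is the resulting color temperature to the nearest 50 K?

7100 K

M_in = 10⁶/3179 = 314.56 mireds.
M_out = 314.56 + (-174) = 140.56 mireds.
T_out = 10⁶/140.56 = 7114.2 K → 7100 K.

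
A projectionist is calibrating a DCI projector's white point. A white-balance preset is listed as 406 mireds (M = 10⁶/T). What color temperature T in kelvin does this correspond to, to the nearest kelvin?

T = 10⁶ / 406 = 2463.05 K → 2463 K.

2463 K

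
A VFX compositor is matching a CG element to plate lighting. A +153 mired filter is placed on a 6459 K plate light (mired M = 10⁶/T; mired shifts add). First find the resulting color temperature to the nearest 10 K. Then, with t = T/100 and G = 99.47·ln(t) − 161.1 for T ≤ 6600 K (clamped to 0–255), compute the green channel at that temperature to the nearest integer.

M_in = 10⁶/6459 = 154.82; M_out = 154.82 + (+153) = 307.82.
T_out = 10⁶/307.82 = 3248.6 K → 3250 K; t = 32.5.
G = 99.47·ln 32.5 − 161.1 = 99.47·3.4812 − 161.1 = 185.179.
Rounded: 185.

185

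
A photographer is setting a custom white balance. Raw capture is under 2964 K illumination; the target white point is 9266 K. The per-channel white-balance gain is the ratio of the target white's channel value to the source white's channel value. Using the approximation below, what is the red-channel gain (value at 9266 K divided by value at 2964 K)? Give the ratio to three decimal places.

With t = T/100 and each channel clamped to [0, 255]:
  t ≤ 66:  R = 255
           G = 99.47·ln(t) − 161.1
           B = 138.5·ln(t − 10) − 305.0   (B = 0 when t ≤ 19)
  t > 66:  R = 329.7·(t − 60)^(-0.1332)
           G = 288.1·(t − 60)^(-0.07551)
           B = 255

At 2964 K (t = 29.64):
  R = 255 by definition for t ≤ 66.
At 9266 K (t = 92.66):
  R = 329.7·(92.66 − 60)^(-0.1332) = 329.7·32.66^(-0.1332) = 329.7·0.62854 = 207.230.
Gain = 207.230 / 255.000 = 0.8127 → 0.813.

0.813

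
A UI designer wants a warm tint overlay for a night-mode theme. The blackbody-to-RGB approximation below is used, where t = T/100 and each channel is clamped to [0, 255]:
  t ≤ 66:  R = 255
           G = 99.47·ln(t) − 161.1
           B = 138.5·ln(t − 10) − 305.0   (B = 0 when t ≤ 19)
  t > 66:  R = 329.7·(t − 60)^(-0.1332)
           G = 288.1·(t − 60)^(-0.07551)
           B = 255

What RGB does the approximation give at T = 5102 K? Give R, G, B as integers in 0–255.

t = 5102/100 = 51.02; the t ≤ 66 branch applies.
R = 255 by definition for t ≤ 66.
G = 99.47·ln 51.02 − 161.1 = 99.47·3.9322 − 161.1 = 230.038.
B = 138.5·ln(51.02 − 10) − 305.0 = 138.5·ln 41.02 − 305.0 = 138.5·3.7141 − 305.0 = 209.397.
Rounded: (255, 230, 209).

R=255, G=230, B=209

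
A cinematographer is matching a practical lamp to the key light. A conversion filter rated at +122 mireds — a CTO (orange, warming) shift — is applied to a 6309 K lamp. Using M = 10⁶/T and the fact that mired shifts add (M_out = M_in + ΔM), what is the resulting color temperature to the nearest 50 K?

M_in = 10⁶/6309 = 158.50 mireds.
M_out = 158.50 + (+122) = 280.50 mireds.
T_out = 10⁶/280.50 = 3565.0 K → 3550 K.

3550 K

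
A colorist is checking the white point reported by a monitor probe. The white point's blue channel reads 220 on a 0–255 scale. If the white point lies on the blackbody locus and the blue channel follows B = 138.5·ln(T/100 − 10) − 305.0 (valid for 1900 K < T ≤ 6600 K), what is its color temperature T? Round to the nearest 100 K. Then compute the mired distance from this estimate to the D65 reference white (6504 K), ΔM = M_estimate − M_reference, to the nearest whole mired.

+31 mireds

ln(t − 10) = (220 + 305.0) / 138.5 = 3.7906.
t − 10 = e^3.7906 = 44.284, so t = 54.284.
T = 100·t = 5428 K → 5400 K to the nearest 100 K.
M_estimate = 10⁶/5400 = 185.19; M_reference = 10⁶/6504 = 153.75.
ΔM = 185.19 − 153.75 = 31.43 → +31 mireds.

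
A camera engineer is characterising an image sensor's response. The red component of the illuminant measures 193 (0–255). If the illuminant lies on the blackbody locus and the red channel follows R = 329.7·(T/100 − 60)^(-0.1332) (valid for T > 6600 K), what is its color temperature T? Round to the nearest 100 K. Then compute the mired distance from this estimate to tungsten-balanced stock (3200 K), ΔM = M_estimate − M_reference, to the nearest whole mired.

(t − 60)^(-0.1332) = 193/329.7 = 0.58538.
t − 60 = 0.58538^(1/-0.1332) = 0.58538^(-7.508) = 55.713, so t = 115.713.
T = 100·t = 11571 K → 11600 K to the nearest 100 K.
M_estimate = 10⁶/11600 = 86.21; M_reference = 10⁶/3200 = 312.50.
ΔM = 86.21 − 312.50 = -226.29 → -226 mireds.

-226 mireds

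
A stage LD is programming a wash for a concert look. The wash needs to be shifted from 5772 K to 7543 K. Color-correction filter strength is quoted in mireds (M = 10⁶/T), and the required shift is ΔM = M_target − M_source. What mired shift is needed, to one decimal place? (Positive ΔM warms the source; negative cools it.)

M_source = 10⁶/5772 = 173.250; M_target = 10⁶/7543 = 132.573.
ΔM = 132.573 − 173.250 = -40.677 → -40.7 mireds, a cooling shift.

-40.7 mireds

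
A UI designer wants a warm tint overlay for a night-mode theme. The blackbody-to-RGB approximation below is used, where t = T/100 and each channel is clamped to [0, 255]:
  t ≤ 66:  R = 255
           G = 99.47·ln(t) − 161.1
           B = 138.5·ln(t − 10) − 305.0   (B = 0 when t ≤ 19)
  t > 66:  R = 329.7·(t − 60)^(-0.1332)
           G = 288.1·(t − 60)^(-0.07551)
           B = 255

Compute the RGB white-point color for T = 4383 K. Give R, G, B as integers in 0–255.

t = 4383/100 = 43.83; the t ≤ 66 branch applies.
R = 255 by definition for t ≤ 66.
G = 99.47·ln 43.83 − 161.1 = 99.47·3.7803 − 161.1 = 214.928.
B = 138.5·ln(43.83 − 10) − 305.0 = 138.5·ln 33.83 − 305.0 = 138.5·3.5213 − 305.0 = 182.707.
Rounded: (255, 215, 183).

R=255, G=215, B=183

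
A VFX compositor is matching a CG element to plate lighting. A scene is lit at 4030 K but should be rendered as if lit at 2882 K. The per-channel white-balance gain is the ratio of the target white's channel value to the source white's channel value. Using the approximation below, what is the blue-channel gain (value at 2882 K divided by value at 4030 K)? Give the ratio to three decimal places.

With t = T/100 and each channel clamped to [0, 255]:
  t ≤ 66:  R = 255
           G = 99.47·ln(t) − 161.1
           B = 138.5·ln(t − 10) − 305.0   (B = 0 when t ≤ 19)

At 4030 K (t = 40.3):
  B = 138.5·ln(40.3 − 10) − 305.0 = 138.5·ln 30.3 − 305.0 = 138.5·3.4111 − 305.0 = 167.444.
At 2882 K (t = 28.82):
  B = 138.5·ln(28.82 − 10) − 305.0 = 138.5·ln 18.82 − 305.0 = 138.5·2.9349 − 305.0 = 101.486.
Gain = 101.486 / 167.444 = 0.6061 → 0.606.

0.606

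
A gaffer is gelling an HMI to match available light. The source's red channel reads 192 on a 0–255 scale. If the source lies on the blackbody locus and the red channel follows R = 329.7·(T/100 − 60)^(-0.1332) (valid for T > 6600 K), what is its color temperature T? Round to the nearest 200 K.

(t − 60)^(-0.1332) = 192/329.7 = 0.58235.
t − 60 = 0.58235^(1/-0.1332) = 0.58235^(-7.508) = 57.929, so t = 117.929.
T = 100·t = 11793 K → 11800 K to the nearest 200 K.

11800 K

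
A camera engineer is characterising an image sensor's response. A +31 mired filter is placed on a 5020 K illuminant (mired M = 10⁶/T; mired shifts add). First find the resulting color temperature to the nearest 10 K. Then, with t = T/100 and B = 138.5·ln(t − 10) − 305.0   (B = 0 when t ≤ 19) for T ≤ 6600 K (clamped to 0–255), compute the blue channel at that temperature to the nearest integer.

M_in = 10⁶/5020 = 199.20; M_out = 199.20 + (+31) = 230.20.
T_out = 10⁶/230.20 = 4344.0 K → 4340 K; t = 43.4.
B = 138.5·ln(43.4 − 10) − 305.0 = 138.5·ln 33.4 − 305.0 = 138.5·3.5086 − 305.0 = 180.935.
Rounded: 181.

181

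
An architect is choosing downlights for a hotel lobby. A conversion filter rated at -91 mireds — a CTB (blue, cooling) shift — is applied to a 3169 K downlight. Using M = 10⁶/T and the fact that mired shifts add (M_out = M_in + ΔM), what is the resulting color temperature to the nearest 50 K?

4450 K

M_in = 10⁶/3169 = 315.56 mireds.
M_out = 315.56 + (-91) = 224.56 mireds.
T_out = 10⁶/224.56 = 4453.2 K → 4450 K.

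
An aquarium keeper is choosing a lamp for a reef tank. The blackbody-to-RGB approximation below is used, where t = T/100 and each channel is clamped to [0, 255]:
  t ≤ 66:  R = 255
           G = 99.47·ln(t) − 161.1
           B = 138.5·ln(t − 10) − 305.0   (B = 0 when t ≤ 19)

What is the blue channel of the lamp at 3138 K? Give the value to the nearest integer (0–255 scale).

t = 3138/100 = 31.38; the t ≤ 66 branch applies.
B = 138.5·ln(31.38 − 10) − 305.0 = 138.5·ln 21.38 − 305.0 = 138.5·3.0625 − 305.0 = 119.150.
Rounded: 119.

119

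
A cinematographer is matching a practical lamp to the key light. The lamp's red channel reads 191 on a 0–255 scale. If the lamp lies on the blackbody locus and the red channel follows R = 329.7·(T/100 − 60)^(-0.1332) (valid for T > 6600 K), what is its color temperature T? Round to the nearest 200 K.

(t − 60)^(-0.1332) = 191/329.7 = 0.57931.
t − 60 = 0.57931^(1/-0.1332) = 0.57931^(-7.508) = 60.245, so t = 120.245.
T = 100·t = 12025 K → 12000 K to the nearest 200 K.

12000 K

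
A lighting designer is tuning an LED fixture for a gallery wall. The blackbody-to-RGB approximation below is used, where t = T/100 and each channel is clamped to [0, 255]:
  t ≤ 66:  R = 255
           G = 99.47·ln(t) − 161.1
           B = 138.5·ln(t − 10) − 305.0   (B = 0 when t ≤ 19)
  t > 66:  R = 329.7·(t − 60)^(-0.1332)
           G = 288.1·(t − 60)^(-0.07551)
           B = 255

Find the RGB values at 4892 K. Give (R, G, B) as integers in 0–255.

(255, 226, 202)

t = 4892/100 = 48.92; the t ≤ 66 branch applies.
R = 255 by definition for t ≤ 66.
G = 99.47·ln 48.92 − 161.1 = 99.47·3.8902 − 161.1 = 225.857.
B = 138.5·ln(48.92 − 10) − 305.0 = 138.5·ln 38.92 − 305.0 = 138.5·3.6615 − 305.0 = 202.119.
Rounded: (255, 226, 202).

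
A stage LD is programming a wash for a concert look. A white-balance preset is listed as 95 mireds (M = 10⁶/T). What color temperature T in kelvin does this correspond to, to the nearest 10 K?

10530 K

T = 10⁶ / 95 = 10526.32 K → 10530 K.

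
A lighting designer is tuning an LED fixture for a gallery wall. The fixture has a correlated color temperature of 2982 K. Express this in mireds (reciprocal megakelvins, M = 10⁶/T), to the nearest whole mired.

M = 10⁶ / 2982 = 335.345 → 335 mireds.

335 mireds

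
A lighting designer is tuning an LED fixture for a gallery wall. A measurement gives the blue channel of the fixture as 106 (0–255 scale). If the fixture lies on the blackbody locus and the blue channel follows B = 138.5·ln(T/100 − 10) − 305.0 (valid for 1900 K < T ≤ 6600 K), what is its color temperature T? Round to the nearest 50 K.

ln(t − 10) = (106 + 305.0) / 138.5 = 2.9675.
t − 10 = e^2.9675 = 19.443, so t = 29.443.
T = 100·t = 2944 K → 2950 K to the nearest 50 K.

2950 K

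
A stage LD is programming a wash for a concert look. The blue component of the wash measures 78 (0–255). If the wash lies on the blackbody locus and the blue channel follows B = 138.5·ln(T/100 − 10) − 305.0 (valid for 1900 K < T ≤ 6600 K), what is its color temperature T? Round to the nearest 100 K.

ln(t − 10) = (78 + 305.0) / 138.5 = 2.7653.
t − 10 = e^2.7653 = 15.884, so t = 25.884.
T = 100·t = 2588 K → 2600 K to the nearest 100 K.

2600 K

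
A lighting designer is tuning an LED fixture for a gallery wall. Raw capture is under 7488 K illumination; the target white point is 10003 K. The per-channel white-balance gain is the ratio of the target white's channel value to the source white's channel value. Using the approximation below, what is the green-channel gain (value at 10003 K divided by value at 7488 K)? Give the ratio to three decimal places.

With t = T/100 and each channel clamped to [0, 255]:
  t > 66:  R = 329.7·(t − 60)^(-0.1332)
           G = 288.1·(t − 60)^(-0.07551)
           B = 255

0.928

At 7488 K (t = 74.88):
  G = 288.1·(74.88 − 60)^(-0.07551) = 288.1·14.88^(-0.07551) = 288.1·0.81556 = 234.963.
At 10003 K (t = 100.03):
  G = 288.1·(100.03 − 60)^(-0.07551) = 288.1·40.03^(-0.07551) = 288.1·0.75684 = 218.045.
Gain = 218.045 / 234.963 = 0.9280 → 0.928.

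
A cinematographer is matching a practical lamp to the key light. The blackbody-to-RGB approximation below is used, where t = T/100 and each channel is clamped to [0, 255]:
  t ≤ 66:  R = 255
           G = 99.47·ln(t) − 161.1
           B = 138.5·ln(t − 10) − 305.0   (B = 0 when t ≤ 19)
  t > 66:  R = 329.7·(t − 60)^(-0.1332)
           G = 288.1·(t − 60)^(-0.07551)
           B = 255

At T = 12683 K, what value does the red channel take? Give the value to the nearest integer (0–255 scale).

188

t = 12683/100 = 126.83; the t > 66 branch applies.
R = 329.7·(126.83 − 60)^(-0.1332) = 329.7·66.83^(-0.1332) = 329.7·0.57137 = 188.379.
Rounded: 188.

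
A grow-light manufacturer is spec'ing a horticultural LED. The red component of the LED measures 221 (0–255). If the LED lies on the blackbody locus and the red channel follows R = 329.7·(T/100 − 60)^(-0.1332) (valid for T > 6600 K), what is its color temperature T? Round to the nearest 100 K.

(t − 60)^(-0.1332) = 221/329.7 = 0.67031.
t − 60 = 0.67031^(1/-0.1332) = 0.67031^(-7.508) = 20.149, so t = 80.149.
T = 100·t = 8015 K → 8000 K to the nearest 100 K.

8000 K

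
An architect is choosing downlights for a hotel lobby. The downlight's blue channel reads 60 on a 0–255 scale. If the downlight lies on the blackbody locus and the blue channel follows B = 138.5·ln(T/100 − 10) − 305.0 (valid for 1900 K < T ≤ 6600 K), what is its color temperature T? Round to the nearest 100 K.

ln(t − 10) = (60 + 305.0) / 138.5 = 2.6354.
t − 10 = e^2.6354 = 13.949, so t = 23.949.
T = 100·t = 2395 K → 2400 K to the nearest 100 K.

2400 K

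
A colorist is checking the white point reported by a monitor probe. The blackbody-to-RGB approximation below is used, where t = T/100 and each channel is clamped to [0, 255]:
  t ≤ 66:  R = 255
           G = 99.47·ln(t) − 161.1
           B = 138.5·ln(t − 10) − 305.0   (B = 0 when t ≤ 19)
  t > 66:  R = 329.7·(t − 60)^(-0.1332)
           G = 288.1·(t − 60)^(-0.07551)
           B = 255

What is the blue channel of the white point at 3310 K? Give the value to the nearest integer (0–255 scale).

130

t = 3310/100 = 33.1; the t ≤ 66 branch applies.
B = 138.5·ln(33.1 − 10) − 305.0 = 138.5·ln 23.1 − 305.0 = 138.5·3.1398 − 305.0 = 129.867.
Rounded: 130.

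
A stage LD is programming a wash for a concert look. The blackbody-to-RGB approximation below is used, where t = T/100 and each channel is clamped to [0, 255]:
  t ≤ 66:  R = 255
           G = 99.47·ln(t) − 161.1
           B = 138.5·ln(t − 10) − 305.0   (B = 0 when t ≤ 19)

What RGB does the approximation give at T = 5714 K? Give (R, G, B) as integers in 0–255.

(255, 241, 229)

t = 5714/100 = 57.14; the t ≤ 66 branch applies.
R = 255 by definition for t ≤ 66.
G = 99.47·ln 57.14 − 161.1 = 99.47·4.0455 − 161.1 = 241.306.
B = 138.5·ln(57.14 − 10) − 305.0 = 138.5·ln 47.14 − 305.0 = 138.5·3.8531 − 305.0 = 228.657.
Rounded: (255, 241, 229).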